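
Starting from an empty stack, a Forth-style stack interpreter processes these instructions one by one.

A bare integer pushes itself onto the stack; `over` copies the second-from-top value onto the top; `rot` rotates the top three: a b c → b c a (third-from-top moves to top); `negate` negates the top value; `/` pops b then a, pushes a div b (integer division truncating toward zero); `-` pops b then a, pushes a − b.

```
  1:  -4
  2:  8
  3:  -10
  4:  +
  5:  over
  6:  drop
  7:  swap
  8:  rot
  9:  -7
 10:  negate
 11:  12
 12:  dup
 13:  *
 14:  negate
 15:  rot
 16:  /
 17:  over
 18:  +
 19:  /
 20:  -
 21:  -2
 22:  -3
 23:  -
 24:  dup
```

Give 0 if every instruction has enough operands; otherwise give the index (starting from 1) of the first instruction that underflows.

-4    -4
8     -4 8
-10   -4 8 -10
+     -4 -2
over  -4 -2 -4
drop  -4 -2
swap  -2 -4
rot  — needs 3 operands, stack has 2 → underflow

8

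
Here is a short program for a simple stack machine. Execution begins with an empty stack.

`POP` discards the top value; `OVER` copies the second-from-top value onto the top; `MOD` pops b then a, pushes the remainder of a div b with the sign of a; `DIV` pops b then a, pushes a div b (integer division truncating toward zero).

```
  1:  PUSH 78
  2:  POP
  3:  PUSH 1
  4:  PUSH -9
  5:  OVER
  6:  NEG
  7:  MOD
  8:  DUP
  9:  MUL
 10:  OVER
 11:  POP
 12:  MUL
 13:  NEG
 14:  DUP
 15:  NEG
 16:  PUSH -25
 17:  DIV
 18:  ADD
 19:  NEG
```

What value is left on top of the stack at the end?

PUSH 78   78
POP       (empty)
PUSH 1    1
PUSH -9   1 -9
OVER      1 -9 1
NEG       1 -9 -1
MOD       1 0
DUP       1 0 0
MUL       1 0
OVER      1 0 1
POP       1 0
MUL       0
NEG       0
DUP       0 0
NEG       0 0
PUSH -25  0 0 -25
DIV       0 0
ADD       0
NEG       0

0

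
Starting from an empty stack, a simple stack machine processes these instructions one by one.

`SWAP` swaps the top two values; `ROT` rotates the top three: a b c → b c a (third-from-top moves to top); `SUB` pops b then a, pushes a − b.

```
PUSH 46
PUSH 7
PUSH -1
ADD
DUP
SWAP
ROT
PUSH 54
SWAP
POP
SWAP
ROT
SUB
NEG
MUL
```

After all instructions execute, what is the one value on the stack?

0

PUSH 46 -> [46]
PUSH 7  -> [46, 7]
PUSH -1 -> [46, 7, -1]
ADD     -> [46, 6]
DUP     -> [46, 6, 6]
SWAP    -> [46, 6, 6]
ROT     -> [6, 6, 46]
PUSH 54 -> [6, 6, 46, 54]
SWAP    -> [6, 6, 54, 46]
POP     -> [6, 6, 54]
SWAP    -> [6, 54, 6]
ROT     -> [54, 6, 6]
SUB     -> [54, 0]
NEG     -> [54, 0]
MUL     -> [0]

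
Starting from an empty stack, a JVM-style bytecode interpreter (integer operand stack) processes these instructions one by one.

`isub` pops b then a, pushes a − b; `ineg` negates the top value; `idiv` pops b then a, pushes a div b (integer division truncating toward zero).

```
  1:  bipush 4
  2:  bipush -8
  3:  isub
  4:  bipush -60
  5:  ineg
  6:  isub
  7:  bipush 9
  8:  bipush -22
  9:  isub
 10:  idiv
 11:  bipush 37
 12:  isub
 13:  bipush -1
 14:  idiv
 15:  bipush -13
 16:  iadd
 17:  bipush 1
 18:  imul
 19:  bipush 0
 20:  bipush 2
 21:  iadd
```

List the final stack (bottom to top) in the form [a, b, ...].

bipush 4    [4]
bipush -8   [4, -8]
isub        [12]
bipush -60  [12, -60]
ineg        [12, 60]
isub        [-48]
bipush 9    [-48, 9]
bipush -22  [-48, 9, -22]
isub        [-48, 31]
idiv        [-1]
bipush 37   [-1, 37]
isub        [-38]
bipush -1   [-38, -1]
idiv        [38]
bipush -13  [38, -13]
iadd        [25]
bipush 1    [25, 1]
imul        [25]
bipush 0    [25, 0]
bipush 2    [25, 0, 2]
iadd        [25, 2]

[25, 2]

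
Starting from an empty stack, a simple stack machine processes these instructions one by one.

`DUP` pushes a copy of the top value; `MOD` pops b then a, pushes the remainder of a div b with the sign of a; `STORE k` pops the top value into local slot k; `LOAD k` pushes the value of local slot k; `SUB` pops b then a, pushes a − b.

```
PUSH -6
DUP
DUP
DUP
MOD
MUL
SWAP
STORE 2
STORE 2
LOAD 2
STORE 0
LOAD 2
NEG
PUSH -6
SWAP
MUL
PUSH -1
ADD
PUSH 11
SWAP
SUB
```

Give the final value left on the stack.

12

PUSH -6  [-6]
DUP      [-6, -6]
DUP      [-6, -6, -6]
DUP      [-6, -6, -6, -6]
MOD      [-6, -6, 0]
MUL      [-6, 0]
SWAP     [0, -6]
STORE 2  [0]
STORE 2  []
LOAD 2   [0]
STORE 0  []
LOAD 2   [0]
NEG      [0]
PUSH -6  [0, -6]
SWAP     [-6, 0]
MUL      [0]
PUSH -1  [0, -1]
ADD      [-1]
PUSH 11  [-1, 11]
SWAP     [11, -1]
SUB      [12]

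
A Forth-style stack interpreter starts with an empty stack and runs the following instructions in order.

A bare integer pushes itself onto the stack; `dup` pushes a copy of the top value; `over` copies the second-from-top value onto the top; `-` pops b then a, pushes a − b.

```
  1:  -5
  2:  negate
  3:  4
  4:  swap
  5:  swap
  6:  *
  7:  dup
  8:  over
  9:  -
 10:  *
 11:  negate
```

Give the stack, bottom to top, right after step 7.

-5      [-5]
negate  [5]
4       [5, 4]
swap    [4, 5]
swap    [5, 4]
*       [20]
dup     [20, 20]

[20, 20]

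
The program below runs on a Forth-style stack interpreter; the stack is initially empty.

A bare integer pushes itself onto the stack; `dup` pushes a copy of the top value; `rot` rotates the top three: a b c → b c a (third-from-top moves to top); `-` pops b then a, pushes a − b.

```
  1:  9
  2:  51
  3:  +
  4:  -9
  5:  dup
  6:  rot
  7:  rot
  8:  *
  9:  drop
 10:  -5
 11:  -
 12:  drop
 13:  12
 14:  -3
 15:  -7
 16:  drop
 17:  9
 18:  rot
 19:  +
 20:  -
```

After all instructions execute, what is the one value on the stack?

9    : [9]
51   : [9, 51]
+    : [60]
-9   : [60, -9]
dup  : [60, -9, -9]
rot  : [-9, -9, 60]
rot  : [-9, 60, -9]
*    : [-9, -540]
drop : [-9]
-5   : [-9, -5]
-    : [-4]
drop : []
12   : [12]
-3   : [12, -3]
-7   : [12, -3, -7]
drop : [12, -3]
9    : [12, -3, 9]
rot  : [-3, 9, 12]
+    : [-3, 21]
-    : [-24]

-24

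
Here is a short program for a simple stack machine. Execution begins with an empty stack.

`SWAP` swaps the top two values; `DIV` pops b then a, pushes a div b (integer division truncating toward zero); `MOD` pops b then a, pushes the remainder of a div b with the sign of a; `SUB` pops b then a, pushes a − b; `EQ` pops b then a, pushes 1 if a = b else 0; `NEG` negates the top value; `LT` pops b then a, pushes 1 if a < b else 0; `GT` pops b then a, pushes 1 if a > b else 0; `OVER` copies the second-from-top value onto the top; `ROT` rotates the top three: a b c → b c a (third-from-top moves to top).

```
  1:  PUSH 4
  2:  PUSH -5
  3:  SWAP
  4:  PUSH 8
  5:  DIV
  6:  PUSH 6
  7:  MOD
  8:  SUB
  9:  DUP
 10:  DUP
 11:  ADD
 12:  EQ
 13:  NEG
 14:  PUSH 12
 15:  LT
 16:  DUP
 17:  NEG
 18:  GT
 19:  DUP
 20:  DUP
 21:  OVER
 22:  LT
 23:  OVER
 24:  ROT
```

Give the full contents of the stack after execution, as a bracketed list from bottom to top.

[1, 0, 1, 1]

PUSH 4  : [4]
PUSH -5 : [4, -5]
SWAP    : [-5, 4]
PUSH 8  : [-5, 4, 8]
DIV     : [-5, 0]
PUSH 6  : [-5, 0, 6]
MOD     : [-5, 0]
SUB     : [-5]
DUP     : [-5, -5]
DUP     : [-5, -5, -5]
ADD     : [-5, -10]
EQ      : [0]
NEG     : [0]
PUSH 12 : [0, 12]
LT      : [1]
DUP     : [1, 1]
NEG     : [1, -1]
GT      : [1]
DUP     : [1, 1]
DUP     : [1, 1, 1]
OVER    : [1, 1, 1, 1]
LT      : [1, 1, 0]
OVER    : [1, 1, 0, 1]
ROT     : [1, 0, 1, 1]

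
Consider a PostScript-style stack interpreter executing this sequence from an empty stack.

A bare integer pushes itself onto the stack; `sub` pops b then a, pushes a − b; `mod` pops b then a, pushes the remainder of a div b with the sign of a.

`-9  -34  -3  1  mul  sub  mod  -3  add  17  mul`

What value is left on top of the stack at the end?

-204

-9  : -9
-34 : -9 -34
-3  : -9 -34 -3
1   : -9 -34 -3 1
mul : -9 -34 -3
sub : -9 -31
mod : -9
-3  : -9 -3
add : -12
17  : -12 17
mul : -204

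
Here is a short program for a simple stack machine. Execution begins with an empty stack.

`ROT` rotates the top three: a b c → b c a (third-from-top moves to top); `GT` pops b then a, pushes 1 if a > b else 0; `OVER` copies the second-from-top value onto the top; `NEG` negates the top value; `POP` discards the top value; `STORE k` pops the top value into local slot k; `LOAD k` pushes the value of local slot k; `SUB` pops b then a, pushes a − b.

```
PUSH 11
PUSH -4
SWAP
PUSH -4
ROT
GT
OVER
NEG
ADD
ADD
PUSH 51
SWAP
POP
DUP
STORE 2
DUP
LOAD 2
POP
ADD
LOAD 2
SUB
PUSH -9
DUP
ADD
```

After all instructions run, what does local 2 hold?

PUSH 11 → 11
PUSH -4 → 11 -4
SWAP    → -4 11
PUSH -4 → -4 11 -4
ROT     → 11 -4 -4
GT      → 11 0
OVER    → 11 0 11
NEG     → 11 0 -11
ADD     → 11 -11
ADD     → 0
PUSH 51 → 0 51
SWAP    → 51 0
POP     → 51
DUP     → 51 51
STORE 2 → 51
DUP     → 51 51
LOAD 2  → 51 51 51
POP     → 51 51
ADD     → 102
LOAD 2  → 102 51
SUB     → 51
PUSH -9 → 51 -9
DUP     → 51 -9 -9
ADD     → 51 -18

51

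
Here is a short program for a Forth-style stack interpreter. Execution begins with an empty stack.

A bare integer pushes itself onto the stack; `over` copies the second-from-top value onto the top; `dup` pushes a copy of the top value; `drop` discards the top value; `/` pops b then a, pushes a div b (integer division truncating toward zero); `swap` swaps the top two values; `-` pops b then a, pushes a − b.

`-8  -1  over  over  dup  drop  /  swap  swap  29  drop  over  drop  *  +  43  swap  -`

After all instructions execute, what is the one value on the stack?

59

-8    [-8]
-1    [-8, -1]
over  [-8, -1, -8]
over  [-8, -1, -8, -1]
dup   [-8, -1, -8, -1, -1]
drop  [-8, -1, -8, -1]
/     [-8, -1, 8]
swap  [-8, 8, -1]
swap  [-8, -1, 8]
29    [-8, -1, 8, 29]
drop  [-8, -1, 8]
over  [-8, -1, 8, -1]
drop  [-8, -1, 8]
*     [-8, -8]
+     [-16]
43    [-16, 43]
swap  [43, -16]
-     [59]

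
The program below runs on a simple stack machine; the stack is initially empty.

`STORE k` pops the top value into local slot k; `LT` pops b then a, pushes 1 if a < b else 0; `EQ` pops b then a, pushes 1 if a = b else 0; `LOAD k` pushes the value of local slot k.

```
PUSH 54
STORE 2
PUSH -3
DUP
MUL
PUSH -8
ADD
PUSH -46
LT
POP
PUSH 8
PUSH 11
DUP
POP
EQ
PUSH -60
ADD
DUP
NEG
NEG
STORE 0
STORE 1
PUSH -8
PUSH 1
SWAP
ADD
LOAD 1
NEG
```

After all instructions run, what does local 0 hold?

PUSH 54  → [54]
STORE 2  → []
PUSH -3  → [-3]
DUP      → [-3, -3]
MUL      → [9]
PUSH -8  → [9, -8]
ADD      → [1]
PUSH -46 → [1, -46]
LT       → [0]
POP      → []
PUSH 8   → [8]
PUSH 11  → [8, 11]
DUP      → [8, 11, 11]
POP      → [8, 11]
EQ       → [0]
PUSH -60 → [0, -60]
ADD      → [-60]
DUP      → [-60, -60]
NEG      → [-60, 60]
NEG      → [-60, -60]
STORE 0  → [-60]
STORE 1  → []
PUSH -8  → [-8]
PUSH 1   → [-8, 1]
SWAP     → [1, -8]
ADD      → [-7]
LOAD 1   → [-7, -60]
NEG      → [-7, 60]

-60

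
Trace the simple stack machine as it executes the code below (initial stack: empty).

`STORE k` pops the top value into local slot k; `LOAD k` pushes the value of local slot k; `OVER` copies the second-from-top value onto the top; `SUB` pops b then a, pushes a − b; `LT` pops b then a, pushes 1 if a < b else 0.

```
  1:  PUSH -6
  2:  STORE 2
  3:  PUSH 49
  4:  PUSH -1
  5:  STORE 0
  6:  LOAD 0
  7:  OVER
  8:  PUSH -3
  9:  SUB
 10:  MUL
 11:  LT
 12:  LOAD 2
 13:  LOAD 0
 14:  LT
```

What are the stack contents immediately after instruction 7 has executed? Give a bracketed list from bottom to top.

PUSH -6 → -6
STORE 2 → (empty)
PUSH 49 → 49
PUSH -1 → 49 -1
STORE 0 → 49
LOAD 0  → 49 -1
OVER    → 49 -1 49

[49, -1, 49]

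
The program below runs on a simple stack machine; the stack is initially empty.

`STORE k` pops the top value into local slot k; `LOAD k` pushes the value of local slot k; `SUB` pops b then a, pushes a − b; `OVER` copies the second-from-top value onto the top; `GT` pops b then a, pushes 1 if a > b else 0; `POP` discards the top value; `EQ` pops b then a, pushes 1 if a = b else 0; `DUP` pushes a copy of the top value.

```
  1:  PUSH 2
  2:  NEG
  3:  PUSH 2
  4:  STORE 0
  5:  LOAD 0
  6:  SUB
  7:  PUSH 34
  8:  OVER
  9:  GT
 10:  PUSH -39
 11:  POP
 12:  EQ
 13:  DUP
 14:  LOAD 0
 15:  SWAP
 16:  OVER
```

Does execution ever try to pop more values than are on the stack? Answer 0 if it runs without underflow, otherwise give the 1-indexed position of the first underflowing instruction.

PUSH 2   → [2]
NEG      → [-2]
PUSH 2   → [-2, 2]
STORE 0  → [-2]
LOAD 0   → [-2, 2]
SUB      → [-4]
PUSH 34  → [-4, 34]
OVER     → [-4, 34, -4]
GT       → [-4, 1]
PUSH -39 → [-4, 1, -39]
POP      → [-4, 1]
EQ       → [0]
DUP      → [0, 0]
LOAD 0   → [0, 0, 2]
SWAP     → [0, 2, 0]
OVER     → [0, 2, 0, 2]

0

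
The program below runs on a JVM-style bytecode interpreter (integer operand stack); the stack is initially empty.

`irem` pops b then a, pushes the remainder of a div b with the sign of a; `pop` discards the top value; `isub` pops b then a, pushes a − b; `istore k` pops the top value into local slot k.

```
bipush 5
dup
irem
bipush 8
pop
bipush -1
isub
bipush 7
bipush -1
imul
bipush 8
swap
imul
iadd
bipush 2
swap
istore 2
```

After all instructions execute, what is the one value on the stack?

bipush 5   5
dup        5 5
irem       0
bipush 8   0 8
pop        0
bipush -1  0 -1
isub       1
bipush 7   1 7
bipush -1  1 7 -1
imul       1 -7
bipush 8   1 -7 8
swap       1 8 -7
imul       1 -56
iadd       -55
bipush 2   -55 2
swap       2 -55
istore 2   2

2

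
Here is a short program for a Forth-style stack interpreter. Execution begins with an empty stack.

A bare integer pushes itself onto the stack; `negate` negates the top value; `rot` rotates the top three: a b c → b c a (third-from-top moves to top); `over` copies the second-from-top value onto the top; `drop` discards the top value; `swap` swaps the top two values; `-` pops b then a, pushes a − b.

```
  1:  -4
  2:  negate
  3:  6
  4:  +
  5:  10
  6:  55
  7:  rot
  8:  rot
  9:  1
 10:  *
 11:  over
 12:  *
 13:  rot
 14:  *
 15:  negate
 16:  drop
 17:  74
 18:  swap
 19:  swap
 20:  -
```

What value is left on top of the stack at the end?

-64

-4     -> [-4]
negate -> [4]
6      -> [4, 6]
+      -> [10]
10     -> [10, 10]
55     -> [10, 10, 55]
rot    -> [10, 55, 10]
rot    -> [55, 10, 10]
1      -> [55, 10, 10, 1]
*      -> [55, 10, 10]
over   -> [55, 10, 10, 10]
*      -> [55, 10, 100]
rot    -> [10, 100, 55]
*      -> [10, 5500]
negate -> [10, -5500]
drop   -> [10]
74     -> [10, 74]
swap   -> [74, 10]
swap   -> [10, 74]
-      -> [-64]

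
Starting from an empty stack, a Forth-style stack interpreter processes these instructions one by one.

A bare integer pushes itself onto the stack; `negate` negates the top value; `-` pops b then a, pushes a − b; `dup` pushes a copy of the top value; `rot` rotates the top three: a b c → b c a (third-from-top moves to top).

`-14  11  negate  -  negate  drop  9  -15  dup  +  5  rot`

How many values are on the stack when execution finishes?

-14    → -14
11     → -14 11
negate → -14 -11
-      → -3
negate → 3
drop   → (empty)
9      → 9
-15    → 9 -15
dup    → 9 -15 -15
+      → 9 -30
5      → 9 -30 5
rot    → -30 5 9

3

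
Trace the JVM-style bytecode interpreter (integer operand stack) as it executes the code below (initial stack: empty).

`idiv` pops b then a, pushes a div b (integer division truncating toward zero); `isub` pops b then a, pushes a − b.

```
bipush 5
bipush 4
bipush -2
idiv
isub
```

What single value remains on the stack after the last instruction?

bipush 5   5
bipush 4   5 4
bipush -2  5 4 -2
idiv       5 -2
isub       7

7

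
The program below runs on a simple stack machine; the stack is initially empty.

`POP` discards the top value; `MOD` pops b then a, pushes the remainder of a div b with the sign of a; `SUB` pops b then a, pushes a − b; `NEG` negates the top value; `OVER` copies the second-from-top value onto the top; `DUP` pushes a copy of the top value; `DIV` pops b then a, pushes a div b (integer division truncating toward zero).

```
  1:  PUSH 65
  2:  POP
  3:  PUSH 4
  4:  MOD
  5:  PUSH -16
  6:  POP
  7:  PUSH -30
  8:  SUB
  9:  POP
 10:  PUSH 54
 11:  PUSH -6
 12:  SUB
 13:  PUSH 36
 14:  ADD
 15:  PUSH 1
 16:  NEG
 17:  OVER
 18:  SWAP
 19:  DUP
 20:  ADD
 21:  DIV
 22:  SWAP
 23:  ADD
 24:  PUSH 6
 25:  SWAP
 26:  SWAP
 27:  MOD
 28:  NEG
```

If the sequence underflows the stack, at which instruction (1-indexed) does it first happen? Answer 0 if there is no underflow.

PUSH 65 → [65]
POP     → []
PUSH 4  → [4]
MOD  — needs 2 operands, stack has 1 → underflow

4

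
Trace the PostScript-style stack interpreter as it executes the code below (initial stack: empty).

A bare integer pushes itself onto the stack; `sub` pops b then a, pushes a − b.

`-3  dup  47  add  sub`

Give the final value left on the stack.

-47

-3   -3
dup  -3 -3
47   -3 -3 47
add  -3 44
sub  -47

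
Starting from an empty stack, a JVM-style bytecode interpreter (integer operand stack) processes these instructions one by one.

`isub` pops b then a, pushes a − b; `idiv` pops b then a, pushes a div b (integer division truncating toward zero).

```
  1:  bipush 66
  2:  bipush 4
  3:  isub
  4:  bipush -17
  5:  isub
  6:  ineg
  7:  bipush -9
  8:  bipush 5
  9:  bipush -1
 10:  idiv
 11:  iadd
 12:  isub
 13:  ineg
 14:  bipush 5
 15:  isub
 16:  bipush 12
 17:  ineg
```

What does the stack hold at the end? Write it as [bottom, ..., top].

[60, -12]

bipush 66  → 66
bipush 4   → 66 4
isub       → 62
bipush -17 → 62 -17
isub       → 79
ineg       → -79
bipush -9  → -79 -9
bipush 5   → -79 -9 5
bipush -1  → -79 -9 5 -1
idiv       → -79 -9 -5
iadd       → -79 -14
isub       → -65
ineg       → 65
bipush 5   → 65 5
isub       → 60
bipush 12  → 60 12
ineg       → 60 -12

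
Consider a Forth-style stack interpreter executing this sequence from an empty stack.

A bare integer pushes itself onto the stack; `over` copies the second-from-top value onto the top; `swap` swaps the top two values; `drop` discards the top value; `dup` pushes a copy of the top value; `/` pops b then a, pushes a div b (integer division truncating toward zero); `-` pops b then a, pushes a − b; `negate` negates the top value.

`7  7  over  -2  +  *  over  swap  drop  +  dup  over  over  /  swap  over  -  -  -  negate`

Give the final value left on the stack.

-26

7      : [7]
7      : [7, 7]
over   : [7, 7, 7]
-2     : [7, 7, 7, -2]
+      : [7, 7, 5]
*      : [7, 35]
over   : [7, 35, 7]
swap   : [7, 7, 35]
drop   : [7, 7]
+      : [14]
dup    : [14, 14]
over   : [14, 14, 14]
over   : [14, 14, 14, 14]
/      : [14, 14, 1]
swap   : [14, 1, 14]
over   : [14, 1, 14, 1]
-      : [14, 1, 13]
-      : [14, -12]
-      : [26]
negate : [-26]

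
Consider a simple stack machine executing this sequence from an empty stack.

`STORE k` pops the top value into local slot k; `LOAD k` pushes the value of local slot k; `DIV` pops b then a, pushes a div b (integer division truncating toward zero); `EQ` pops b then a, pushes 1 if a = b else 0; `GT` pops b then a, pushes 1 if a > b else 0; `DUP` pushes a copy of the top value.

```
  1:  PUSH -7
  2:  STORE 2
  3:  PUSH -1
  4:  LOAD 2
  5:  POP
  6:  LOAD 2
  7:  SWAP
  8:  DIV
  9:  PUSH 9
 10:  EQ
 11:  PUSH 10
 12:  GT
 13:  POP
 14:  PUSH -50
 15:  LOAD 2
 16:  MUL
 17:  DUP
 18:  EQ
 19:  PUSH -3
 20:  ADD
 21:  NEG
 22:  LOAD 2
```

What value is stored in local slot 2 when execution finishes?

-7

PUSH -7   [-7]
STORE 2   []
PUSH -1   [-1]
LOAD 2    [-1, -7]
POP       [-1]
LOAD 2    [-1, -7]
SWAP      [-7, -1]
DIV       [7]
PUSH 9    [7, 9]
EQ        [0]
PUSH 10   [0, 10]
GT        [0]
POP       []
PUSH -50  [-50]
LOAD 2    [-50, -7]
MUL       [350]
DUP       [350, 350]
EQ        [1]
PUSH -3   [1, -3]
ADD       [-2]
NEG       [2]
LOAD 2    [2, -7]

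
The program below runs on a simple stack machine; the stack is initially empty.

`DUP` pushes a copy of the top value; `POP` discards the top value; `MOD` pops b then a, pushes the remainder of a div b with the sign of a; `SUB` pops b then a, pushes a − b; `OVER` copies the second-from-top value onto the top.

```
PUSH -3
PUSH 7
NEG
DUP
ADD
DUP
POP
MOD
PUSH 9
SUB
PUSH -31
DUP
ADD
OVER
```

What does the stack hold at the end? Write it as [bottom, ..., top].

PUSH -3  → [-3]
PUSH 7   → [-3, 7]
NEG      → [-3, -7]
DUP      → [-3, -7, -7]
ADD      → [-3, -14]
DUP      → [-3, -14, -14]
POP      → [-3, -14]
MOD      → [-3]
PUSH 9   → [-3, 9]
SUB      → [-12]
PUSH -31 → [-12, -31]
DUP      → [-12, -31, -31]
ADD      → [-12, -62]
OVER     → [-12, -62, -12]

[-12, -62, -12]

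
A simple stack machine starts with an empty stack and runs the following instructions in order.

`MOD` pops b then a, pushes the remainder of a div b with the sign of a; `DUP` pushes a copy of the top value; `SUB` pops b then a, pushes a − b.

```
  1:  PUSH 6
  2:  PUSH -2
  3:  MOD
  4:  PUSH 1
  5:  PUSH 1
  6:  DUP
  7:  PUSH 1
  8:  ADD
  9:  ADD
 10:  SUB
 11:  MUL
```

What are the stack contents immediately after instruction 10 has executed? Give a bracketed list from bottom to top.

[0, -2]

PUSH 6   6
PUSH -2  6 -2
MOD      0
PUSH 1   0 1
PUSH 1   0 1 1
DUP      0 1 1 1
PUSH 1   0 1 1 1 1
ADD      0 1 1 2
ADD      0 1 3
SUB      0 -2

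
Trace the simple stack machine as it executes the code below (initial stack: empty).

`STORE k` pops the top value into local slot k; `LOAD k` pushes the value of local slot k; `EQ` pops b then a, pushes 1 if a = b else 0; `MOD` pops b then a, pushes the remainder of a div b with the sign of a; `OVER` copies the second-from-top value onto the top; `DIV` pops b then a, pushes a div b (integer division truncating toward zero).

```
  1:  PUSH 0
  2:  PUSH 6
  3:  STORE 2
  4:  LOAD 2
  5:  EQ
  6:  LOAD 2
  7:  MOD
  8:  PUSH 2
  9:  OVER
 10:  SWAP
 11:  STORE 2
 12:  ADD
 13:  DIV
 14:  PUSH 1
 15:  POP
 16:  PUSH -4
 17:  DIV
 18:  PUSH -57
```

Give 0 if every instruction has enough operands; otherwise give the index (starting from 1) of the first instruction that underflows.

PUSH 0  -> [0]
PUSH 6  -> [0, 6]
STORE 2 -> [0]
LOAD 2  -> [0, 6]
EQ      -> [0]
LOAD 2  -> [0, 6]
MOD     -> [0]
PUSH 2  -> [0, 2]
OVER    -> [0, 2, 0]
SWAP    -> [0, 0, 2]
STORE 2 -> [0, 0]
ADD     -> [0]
DIV  — needs 2 operands, stack has 1 → underflow

13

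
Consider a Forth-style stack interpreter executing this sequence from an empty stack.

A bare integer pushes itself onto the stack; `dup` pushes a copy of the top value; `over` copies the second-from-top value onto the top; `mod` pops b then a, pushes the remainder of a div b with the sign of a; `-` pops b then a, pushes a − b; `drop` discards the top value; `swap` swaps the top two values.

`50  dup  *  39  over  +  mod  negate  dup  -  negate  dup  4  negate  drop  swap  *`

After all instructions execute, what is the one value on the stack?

50     → [50]
dup    → [50, 50]
*      → [2500]
39     → [2500, 39]
over   → [2500, 39, 2500]
+      → [2500, 2539]
mod    → [2500]
negate → [-2500]
dup    → [-2500, -2500]
-      → [0]
negate → [0]
dup    → [0, 0]
4      → [0, 0, 4]
negate → [0, 0, -4]
drop   → [0, 0]
swap   → [0, 0]
*      → [0]

0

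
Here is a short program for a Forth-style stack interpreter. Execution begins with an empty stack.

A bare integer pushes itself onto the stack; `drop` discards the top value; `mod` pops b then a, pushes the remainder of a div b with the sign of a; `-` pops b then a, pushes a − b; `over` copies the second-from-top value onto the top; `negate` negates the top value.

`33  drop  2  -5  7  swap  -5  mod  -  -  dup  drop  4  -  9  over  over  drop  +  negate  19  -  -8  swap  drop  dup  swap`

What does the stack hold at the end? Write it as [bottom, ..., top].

33     → [33]
drop   → []
2      → [2]
-5     → [2, -5]
7      → [2, -5, 7]
swap   → [2, 7, -5]
-5     → [2, 7, -5, -5]
mod    → [2, 7, 0]
-      → [2, 7]
-      → [-5]
dup    → [-5, -5]
drop   → [-5]
4      → [-5, 4]
-      → [-9]
9      → [-9, 9]
over   → [-9, 9, -9]
over   → [-9, 9, -9, 9]
drop   → [-9, 9, -9]
+      → [-9, 0]
negate → [-9, 0]
19     → [-9, 0, 19]
-      → [-9, -19]
-8     → [-9, -19, -8]
swap   → [-9, -8, -19]
drop   → [-9, -8]
dup    → [-9, -8, -8]
swap   → [-9, -8, -8]

[-9, -8, -8]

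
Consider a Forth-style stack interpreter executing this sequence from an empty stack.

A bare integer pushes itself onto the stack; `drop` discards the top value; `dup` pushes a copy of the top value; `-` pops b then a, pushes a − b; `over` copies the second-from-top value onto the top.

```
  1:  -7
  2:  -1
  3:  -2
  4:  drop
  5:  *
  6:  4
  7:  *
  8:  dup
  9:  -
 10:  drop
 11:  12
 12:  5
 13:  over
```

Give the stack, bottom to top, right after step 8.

-7   -> -7
-1   -> -7 -1
-2   -> -7 -1 -2
drop -> -7 -1
*    -> 7
4    -> 7 4
*    -> 28
dup  -> 28 28

[28, 28]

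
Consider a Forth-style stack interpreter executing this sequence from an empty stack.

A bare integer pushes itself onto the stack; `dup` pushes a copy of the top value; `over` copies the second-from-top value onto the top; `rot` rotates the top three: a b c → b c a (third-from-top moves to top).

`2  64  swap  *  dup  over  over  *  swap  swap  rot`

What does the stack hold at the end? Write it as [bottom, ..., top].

[128, 16384, 128]

2    → 2
64   → 2 64
swap → 64 2
*    → 128
dup  → 128 128
over → 128 128 128
over → 128 128 128 128
*    → 128 128 16384
swap → 128 16384 128
swap → 128 128 16384
rot  → 128 16384 128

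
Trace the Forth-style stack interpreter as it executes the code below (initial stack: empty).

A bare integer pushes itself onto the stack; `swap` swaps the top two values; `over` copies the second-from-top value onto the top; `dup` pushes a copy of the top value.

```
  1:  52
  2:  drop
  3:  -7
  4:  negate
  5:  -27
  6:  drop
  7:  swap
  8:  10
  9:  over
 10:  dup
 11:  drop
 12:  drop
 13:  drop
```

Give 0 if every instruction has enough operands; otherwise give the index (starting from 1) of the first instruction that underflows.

52     → [52]
drop   → []
-7     → [-7]
negate → [7]
-27    → [7, -27]
drop   → [7]
swap  — needs 2 operands, stack has 1 → underflow

7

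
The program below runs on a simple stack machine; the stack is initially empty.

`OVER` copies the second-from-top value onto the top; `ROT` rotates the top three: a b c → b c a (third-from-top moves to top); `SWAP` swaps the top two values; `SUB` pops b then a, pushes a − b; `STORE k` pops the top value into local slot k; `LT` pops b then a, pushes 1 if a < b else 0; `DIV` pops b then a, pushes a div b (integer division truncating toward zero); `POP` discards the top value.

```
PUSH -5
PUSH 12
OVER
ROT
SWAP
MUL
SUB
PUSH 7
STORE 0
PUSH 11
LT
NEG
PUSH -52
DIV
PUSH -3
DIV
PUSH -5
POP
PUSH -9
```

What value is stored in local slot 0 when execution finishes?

7

PUSH -5  : [-5]
PUSH 12  : [-5, 12]
OVER     : [-5, 12, -5]
ROT      : [12, -5, -5]
SWAP     : [12, -5, -5]
MUL      : [12, 25]
SUB      : [-13]
PUSH 7   : [-13, 7]
STORE 0  : [-13]
PUSH 11  : [-13, 11]
LT       : [1]
NEG      : [-1]
PUSH -52 : [-1, -52]
DIV      : [0]
PUSH -3  : [0, -3]
DIV      : [0]
PUSH -5  : [0, -5]
POP      : [0]
PUSH -9  : [0, -9]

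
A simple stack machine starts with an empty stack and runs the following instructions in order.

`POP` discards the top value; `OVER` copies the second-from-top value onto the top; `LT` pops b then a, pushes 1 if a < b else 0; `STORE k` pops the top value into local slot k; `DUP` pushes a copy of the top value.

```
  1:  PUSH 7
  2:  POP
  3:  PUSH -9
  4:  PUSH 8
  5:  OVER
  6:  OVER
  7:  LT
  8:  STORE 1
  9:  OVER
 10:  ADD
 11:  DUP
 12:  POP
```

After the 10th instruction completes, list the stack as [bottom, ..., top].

[-9, -1]

PUSH 7  → 7
POP     → (empty)
PUSH -9 → -9
PUSH 8  → -9 8
OVER    → -9 8 -9
OVER    → -9 8 -9 8
LT      → -9 8 1
STORE 1 → -9 8
OVER    → -9 8 -9
ADD     → -9 -1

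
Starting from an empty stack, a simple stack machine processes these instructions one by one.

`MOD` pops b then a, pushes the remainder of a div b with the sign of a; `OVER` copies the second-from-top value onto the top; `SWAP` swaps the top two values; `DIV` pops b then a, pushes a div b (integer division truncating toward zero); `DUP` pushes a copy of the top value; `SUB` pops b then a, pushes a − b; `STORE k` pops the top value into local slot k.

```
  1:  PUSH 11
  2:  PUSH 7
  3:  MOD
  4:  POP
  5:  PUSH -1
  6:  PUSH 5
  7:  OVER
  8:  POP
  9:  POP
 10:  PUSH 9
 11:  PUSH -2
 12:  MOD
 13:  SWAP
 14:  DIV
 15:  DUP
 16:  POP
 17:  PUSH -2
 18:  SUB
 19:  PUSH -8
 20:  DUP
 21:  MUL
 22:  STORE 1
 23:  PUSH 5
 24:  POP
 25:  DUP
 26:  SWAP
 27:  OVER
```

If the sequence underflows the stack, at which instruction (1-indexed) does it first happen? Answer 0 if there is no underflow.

0

PUSH 11 : 11
PUSH 7  : 11 7
MOD     : 4
POP     : (empty)
PUSH -1 : -1
PUSH 5  : -1 5
OVER    : -1 5 -1
POP     : -1 5
POP     : -1
PUSH 9  : -1 9
PUSH -2 : -1 9 -2
MOD     : -1 1
SWAP    : 1 -1
DIV     : -1
DUP     : -1 -1
POP     : -1
PUSH -2 : -1 -2
SUB     : 1
PUSH -8 : 1 -8
DUP     : 1 -8 -8
MUL     : 1 64
STORE 1 : 1
PUSH 5  : 1 5
POP     : 1
DUP     : 1 1
SWAP    : 1 1
OVER    : 1 1 1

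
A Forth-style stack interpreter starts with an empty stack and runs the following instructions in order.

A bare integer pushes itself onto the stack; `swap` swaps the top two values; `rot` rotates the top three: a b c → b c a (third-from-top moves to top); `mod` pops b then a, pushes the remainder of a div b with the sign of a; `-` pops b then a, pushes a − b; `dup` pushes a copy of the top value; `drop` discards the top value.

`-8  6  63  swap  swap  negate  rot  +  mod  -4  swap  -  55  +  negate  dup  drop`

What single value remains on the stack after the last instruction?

-8     -> [-8]
6      -> [-8, 6]
63     -> [-8, 6, 63]
swap   -> [-8, 63, 6]
swap   -> [-8, 6, 63]
negate -> [-8, 6, -63]
rot    -> [6, -63, -8]
+      -> [6, -71]
mod    -> [6]
-4     -> [6, -4]
swap   -> [-4, 6]
-      -> [-10]
55     -> [-10, 55]
+      -> [45]
negate -> [-45]
dup    -> [-45, -45]
drop   -> [-45]

-45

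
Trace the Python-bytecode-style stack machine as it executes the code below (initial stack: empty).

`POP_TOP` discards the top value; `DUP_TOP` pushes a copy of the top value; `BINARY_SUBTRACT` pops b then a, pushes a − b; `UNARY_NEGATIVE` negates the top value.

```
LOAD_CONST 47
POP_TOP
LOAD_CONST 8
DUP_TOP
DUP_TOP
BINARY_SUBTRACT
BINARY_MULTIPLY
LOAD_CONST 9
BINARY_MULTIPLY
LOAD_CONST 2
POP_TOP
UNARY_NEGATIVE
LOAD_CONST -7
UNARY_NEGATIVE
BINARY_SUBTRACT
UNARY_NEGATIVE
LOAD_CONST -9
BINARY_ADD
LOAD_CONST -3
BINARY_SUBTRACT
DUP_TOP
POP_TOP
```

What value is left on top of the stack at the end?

1

LOAD_CONST 47    47
POP_TOP          (empty)
LOAD_CONST 8     8
DUP_TOP          8 8
DUP_TOP          8 8 8
BINARY_SUBTRACT  8 0
BINARY_MULTIPLY  0
LOAD_CONST 9     0 9
BINARY_MULTIPLY  0
LOAD_CONST 2     0 2
POP_TOP          0
UNARY_NEGATIVE   0
LOAD_CONST -7    0 -7
UNARY_NEGATIVE   0 7
BINARY_SUBTRACT  -7
UNARY_NEGATIVE   7
LOAD_CONST -9    7 -9
BINARY_ADD       -2
LOAD_CONST -3    -2 -3
BINARY_SUBTRACT  1
DUP_TOP          1 1
POP_TOP          1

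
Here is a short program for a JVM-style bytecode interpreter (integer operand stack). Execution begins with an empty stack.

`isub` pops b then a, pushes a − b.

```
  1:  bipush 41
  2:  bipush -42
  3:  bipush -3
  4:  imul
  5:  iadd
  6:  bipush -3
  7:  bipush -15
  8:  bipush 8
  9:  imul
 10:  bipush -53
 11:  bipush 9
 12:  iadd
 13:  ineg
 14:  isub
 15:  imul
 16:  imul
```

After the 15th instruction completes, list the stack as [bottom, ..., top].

bipush 41  -> [41]
bipush -42 -> [41, -42]
bipush -3  -> [41, -42, -3]
imul       -> [41, 126]
iadd       -> [167]
bipush -3  -> [167, -3]
bipush -15 -> [167, -3, -15]
bipush 8   -> [167, -3, -15, 8]
imul       -> [167, -3, -120]
bipush -53 -> [167, -3, -120, -53]
bipush 9   -> [167, -3, -120, -53, 9]
iadd       -> [167, -3, -120, -44]
ineg       -> [167, -3, -120, 44]
isub       -> [167, -3, -164]
imul       -> [167, 492]

[167, 492]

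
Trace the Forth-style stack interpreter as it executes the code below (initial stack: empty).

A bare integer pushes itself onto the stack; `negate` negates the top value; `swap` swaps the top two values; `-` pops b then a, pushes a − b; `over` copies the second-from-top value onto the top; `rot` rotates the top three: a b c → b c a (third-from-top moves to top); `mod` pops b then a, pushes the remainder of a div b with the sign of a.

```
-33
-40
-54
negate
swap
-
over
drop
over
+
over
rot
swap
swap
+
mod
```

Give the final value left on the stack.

-33    → -33
-40    → -33 -40
-54    → -33 -40 -54
negate → -33 -40 54
swap   → -33 54 -40
-      → -33 94
over   → -33 94 -33
drop   → -33 94
over   → -33 94 -33
+      → -33 61
over   → -33 61 -33
rot    → 61 -33 -33
swap   → 61 -33 -33
swap   → 61 -33 -33
+      → 61 -66
mod    → 61

61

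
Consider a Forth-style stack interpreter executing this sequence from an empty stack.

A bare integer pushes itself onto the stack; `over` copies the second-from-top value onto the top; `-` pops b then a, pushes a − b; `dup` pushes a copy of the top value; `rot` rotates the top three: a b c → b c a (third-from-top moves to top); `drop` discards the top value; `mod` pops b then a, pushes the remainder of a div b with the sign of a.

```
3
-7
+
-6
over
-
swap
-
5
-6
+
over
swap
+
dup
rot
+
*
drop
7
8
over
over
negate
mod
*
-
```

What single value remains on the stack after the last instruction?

3      : [3]
-7     : [3, -7]
+      : [-4]
-6     : [-4, -6]
over   : [-4, -6, -4]
-      : [-4, -2]
swap   : [-2, -4]
-      : [2]
5      : [2, 5]
-6     : [2, 5, -6]
+      : [2, -1]
over   : [2, -1, 2]
swap   : [2, 2, -1]
+      : [2, 1]
dup    : [2, 1, 1]
rot    : [1, 1, 2]
+      : [1, 3]
*      : [3]
drop   : []
7      : [7]
8      : [7, 8]
over   : [7, 8, 7]
over   : [7, 8, 7, 8]
negate : [7, 8, 7, -8]
mod    : [7, 8, 7]
*      : [7, 56]
-      : [-49]

-49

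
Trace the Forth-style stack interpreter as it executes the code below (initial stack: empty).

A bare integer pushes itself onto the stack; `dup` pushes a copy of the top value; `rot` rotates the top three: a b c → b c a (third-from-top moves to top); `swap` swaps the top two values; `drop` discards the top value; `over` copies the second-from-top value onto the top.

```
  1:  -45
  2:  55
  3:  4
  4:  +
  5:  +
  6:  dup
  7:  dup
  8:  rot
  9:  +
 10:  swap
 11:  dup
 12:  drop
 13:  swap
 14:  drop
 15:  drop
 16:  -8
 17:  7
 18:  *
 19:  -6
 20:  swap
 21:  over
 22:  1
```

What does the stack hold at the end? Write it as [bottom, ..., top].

[-6, -56, -6, 1]

-45   -45
55    -45 55
4     -45 55 4
+     -45 59
+     14
dup   14 14
dup   14 14 14
rot   14 14 14
+     14 28
swap  28 14
dup   28 14 14
drop  28 14
swap  14 28
drop  14
drop  (empty)
-8    -8
7     -8 7
*     -56
-6    -56 -6
swap  -6 -56
over  -6 -56 -6
1     -6 -56 -6 1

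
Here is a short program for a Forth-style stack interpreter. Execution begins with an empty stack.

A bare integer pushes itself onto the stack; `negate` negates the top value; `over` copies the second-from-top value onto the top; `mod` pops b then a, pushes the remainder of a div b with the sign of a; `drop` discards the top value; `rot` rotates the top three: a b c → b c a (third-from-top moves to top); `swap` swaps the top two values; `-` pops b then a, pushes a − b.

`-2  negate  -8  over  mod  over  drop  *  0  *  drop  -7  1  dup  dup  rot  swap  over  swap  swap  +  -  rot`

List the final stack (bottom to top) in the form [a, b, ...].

-2     → -2
negate → 2
-8     → 2 -8
over   → 2 -8 2
mod    → 2 0
over   → 2 0 2
drop   → 2 0
*      → 0
0      → 0 0
*      → 0
drop   → (empty)
-7     → -7
1      → -7 1
dup    → -7 1 1
dup    → -7 1 1 1
rot    → -7 1 1 1
swap   → -7 1 1 1
over   → -7 1 1 1 1
swap   → -7 1 1 1 1
swap   → -7 1 1 1 1
+      → -7 1 1 2
-      → -7 1 -1
rot    → 1 -1 -7

[1, -1, -7]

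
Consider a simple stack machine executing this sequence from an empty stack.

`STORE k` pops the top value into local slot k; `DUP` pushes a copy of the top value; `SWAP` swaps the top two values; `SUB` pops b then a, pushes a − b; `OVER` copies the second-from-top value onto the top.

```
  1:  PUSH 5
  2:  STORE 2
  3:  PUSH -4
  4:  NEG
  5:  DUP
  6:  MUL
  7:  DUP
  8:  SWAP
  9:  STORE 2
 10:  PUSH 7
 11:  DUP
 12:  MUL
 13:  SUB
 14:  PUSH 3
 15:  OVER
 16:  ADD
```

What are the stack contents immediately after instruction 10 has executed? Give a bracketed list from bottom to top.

[16, 7]

PUSH 5  → 5
STORE 2 → (empty)
PUSH -4 → -4
NEG     → 4
DUP     → 4 4
MUL     → 16
DUP     → 16 16
SWAP    → 16 16
STORE 2 → 16
PUSH 7  → 16 7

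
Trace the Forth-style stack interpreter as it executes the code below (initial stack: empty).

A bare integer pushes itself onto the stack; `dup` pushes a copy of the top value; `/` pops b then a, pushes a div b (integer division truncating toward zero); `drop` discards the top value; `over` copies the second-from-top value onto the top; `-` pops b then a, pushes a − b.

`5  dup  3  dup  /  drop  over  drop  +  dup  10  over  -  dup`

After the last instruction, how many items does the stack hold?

4

5    -> [5]
dup  -> [5, 5]
3    -> [5, 5, 3]
dup  -> [5, 5, 3, 3]
/    -> [5, 5, 1]
drop -> [5, 5]
over -> [5, 5, 5]
drop -> [5, 5]
+    -> [10]
dup  -> [10, 10]
10   -> [10, 10, 10]
over -> [10, 10, 10, 10]
-    -> [10, 10, 0]
dup  -> [10, 10, 0, 0]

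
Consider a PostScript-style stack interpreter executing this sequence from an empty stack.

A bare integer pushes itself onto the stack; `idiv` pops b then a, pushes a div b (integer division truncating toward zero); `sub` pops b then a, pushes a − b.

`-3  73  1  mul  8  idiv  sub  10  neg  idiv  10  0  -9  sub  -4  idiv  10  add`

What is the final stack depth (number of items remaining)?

3

-3   : -3
73   : -3 73
1    : -3 73 1
mul  : -3 73
8    : -3 73 8
idiv : -3 9
sub  : -12
10   : -12 10
neg  : -12 -10
idiv : 1
10   : 1 10
0    : 1 10 0
-9   : 1 10 0 -9
sub  : 1 10 9
-4   : 1 10 9 -4
idiv : 1 10 -2
10   : 1 10 -2 10
add  : 1 10 8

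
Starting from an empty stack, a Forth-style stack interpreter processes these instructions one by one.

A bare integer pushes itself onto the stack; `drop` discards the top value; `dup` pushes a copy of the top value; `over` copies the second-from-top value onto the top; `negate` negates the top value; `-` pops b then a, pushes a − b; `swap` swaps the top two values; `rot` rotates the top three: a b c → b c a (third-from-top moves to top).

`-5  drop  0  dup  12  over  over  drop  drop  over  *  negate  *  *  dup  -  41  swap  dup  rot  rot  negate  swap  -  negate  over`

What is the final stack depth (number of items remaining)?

3

-5      -5
drop    (empty)
0       0
dup     0 0
12      0 0 12
over    0 0 12 0
over    0 0 12 0 12
drop    0 0 12 0
drop    0 0 12
over    0 0 12 0
*       0 0 0
negate  0 0 0
*       0 0
*       0
dup     0 0
-       0
41      0 41
swap    41 0
dup     41 0 0
rot     0 0 41
rot     0 41 0
negate  0 41 0
swap    0 0 41
-       0 -41
negate  0 41
over    0 41 0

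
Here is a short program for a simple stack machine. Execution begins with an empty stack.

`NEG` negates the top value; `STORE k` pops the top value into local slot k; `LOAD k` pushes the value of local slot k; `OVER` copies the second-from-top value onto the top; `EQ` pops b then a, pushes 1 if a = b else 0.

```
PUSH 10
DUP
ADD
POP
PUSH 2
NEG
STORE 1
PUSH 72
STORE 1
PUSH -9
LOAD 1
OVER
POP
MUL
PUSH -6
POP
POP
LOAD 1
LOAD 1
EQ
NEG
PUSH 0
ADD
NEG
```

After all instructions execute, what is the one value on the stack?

1

PUSH 10  10
DUP      10 10
ADD      20
POP      (empty)
PUSH 2   2
NEG      -2
STORE 1  (empty)
PUSH 72  72
STORE 1  (empty)
PUSH -9  -9
LOAD 1   -9 72
OVER     -9 72 -9
POP      -9 72
MUL      -648
PUSH -6  -648 -6
POP      -648
POP      (empty)
LOAD 1   72
LOAD 1   72 72
EQ       1
NEG      -1
PUSH 0   -1 0
ADD      -1
NEG      1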